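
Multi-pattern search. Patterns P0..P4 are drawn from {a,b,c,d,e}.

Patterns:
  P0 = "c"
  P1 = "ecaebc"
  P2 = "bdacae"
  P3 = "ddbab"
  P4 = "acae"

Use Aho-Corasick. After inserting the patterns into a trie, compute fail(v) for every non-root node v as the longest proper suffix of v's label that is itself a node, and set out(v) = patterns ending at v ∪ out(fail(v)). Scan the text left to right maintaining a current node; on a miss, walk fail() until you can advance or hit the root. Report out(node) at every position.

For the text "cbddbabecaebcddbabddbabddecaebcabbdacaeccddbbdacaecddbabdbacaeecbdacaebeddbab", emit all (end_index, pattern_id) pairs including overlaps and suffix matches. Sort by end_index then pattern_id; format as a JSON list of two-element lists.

Construct AC machine:
Trie nodes:
  n0 'ε': a→19 b→8 c→1 d→14 e→2
  n1 'c': ·  [P0 ends]
  n2 'e': c→3
  n3 'ec': a→4
  n4 'eca': e→5
  n5 'ecae': b→6
  n6 'ecaeb': c→7
  n7 'ecaebc': ·  [P1 ends]
  n8 'b': d→9
  n9 'bd': a→10
  n10 'bda': c→11
  n11 'bdac': a→12
  n12 'bdaca': e→13
  n13 'bdacae': ·  [P2 ends]
  n14 'd': d→15
  n15 'dd': b→16
  n16 'ddb': a→17
  n17 'ddba': b→18
  n18 'ddbab': ·  [P3 ends]
  n19 'a': c→20
  n20 'ac': a→21
  n21 'aca': e→22
  n22 'acae': ·  [P4 ends]

Failure links (BFS by depth):
  n1('c'): parent n0 fail=0; on 'c' 0 → fail=0;  out {0}∪∅={0}
  n2('e'): parent n0 fail=0; on 'e' 0 → fail=0;  out ∅∪∅=∅
  n8('b'): parent n0 fail=0; on 'b' 0 → fail=0;  out ∅∪∅=∅
  n14('d'): parent n0 fail=0; on 'd' 0 → fail=0;  out ∅∪∅=∅
  n19('a'): parent n0 fail=0; on 'a' 0 → fail=0;  out ∅∪∅=∅
  n3('ec'): parent n2 fail=0; on 'c' 0 → fail=1;  out ∅∪{0}={0}
  n9('bd'): parent n8 fail=0; on 'd' 0 → fail=14;  out ∅∪∅=∅
  n15('dd'): parent n14 fail=0; on 'd' 0 → fail=14;  out ∅∪∅=∅
  n20('ac'): parent n19 fail=0; on 'c' 0 → fail=1;  out ∅∪{0}={0}
  n4('eca'): parent n3 fail=1; on 'a' 1→0 → fail=19;  out ∅∪∅=∅
  n10('bda'): parent n9 fail=14; on 'a' 14→0 → fail=19;  out ∅∪∅=∅
  n16('ddb'): parent n15 fail=14; on 'b' 14→0 → fail=8;  out ∅∪∅=∅
  n21('aca'): parent n20 fail=1; on 'a' 1→0 → fail=19;  out ∅∪∅=∅
  n5('ecae'): parent n4 fail=19; on 'e' 19→0 → fail=2;  out ∅∪∅=∅
  n11('bdac'): parent n10 fail=19; on 'c' 19 → fail=20;  out ∅∪{0}={0}
  n17('ddba'): parent n16 fail=8; on 'a' 8→0 → fail=19;  out ∅∪∅=∅
  n22('acae'): parent n21 fail=19; on 'e' 19→0 → fail=2;  out {4}∪∅={4}
  n6('ecaeb'): parent n5 fail=2; on 'b' 2→0 → fail=8;  out ∅∪∅=∅
  n12('bdaca'): parent n11 fail=20; on 'a' 20 → fail=21;  out ∅∪∅=∅
  n18('ddbab'): parent n17 fail=19; on 'b' 19→0 → fail=8;  out {3}∪∅={3}
  n7('ecaebc'): parent n6 fail=8; on 'c' 8→0 → fail=1;  out {1}∪{0}={0,1}
  n13('bdacae'): parent n12 fail=21; on 'e' 21 → fail=22;  out {2}∪{4}={2,4}

Text stream:
[0] read 'c'  n0⇒n1  → match P0@[0:0]
[1] read 'b'  n1⇒n8 (fail-walked)
[2] read 'd'  n8⇒n9
[3] read 'd'  n9⇒n15 (fail-walked)
[4] read 'b'  n15⇒n16
[5] read 'a'  n16⇒n17
[6] read 'b'  n17⇒n18  → match P3@[2:6]
[7] read 'e'  n18⇒n2 (fail-walked)
[8] read 'c'  n2⇒n3  → match P0@[8:8]
[9] read 'a'  n3⇒n4
[10] read 'e'  n4⇒n5
[11] read 'b'  n5⇒n6
[12] read 'c'  n6⇒n7  → match P0@[12:12],P1@[7:12]
[13] read 'd'  n7⇒n14 (fail-walked)
[14] read 'd'  n14⇒n15
[15] read 'b'  n15⇒n16
[16] read 'a'  n16⇒n17
[17] read 'b'  n17⇒n18  → match P3@[13:17]
[18] read 'd'  n18⇒n9 (fail-walked)
[19] read 'd'  n9⇒n15 (fail-walked)
[20] read 'b'  n15⇒n16
[21] read 'a'  n16⇒n17
[22] read 'b'  n17⇒n18  → match P3@[18:22]
[23] read 'd'  n18⇒n9 (fail-walked)
[24] read 'd'  n9⇒n15 (fail-walked)
[25] read 'e'  n15⇒n2 (fail-walked)
[26] read 'c'  n2⇒n3  → match P0@[26:26]
[27] read 'a'  n3⇒n4
[28] read 'e'  n4⇒n5
[29] read 'b'  n5⇒n6
[30] read 'c'  n6⇒n7  → match P0@[30:30],P1@[25:30]
[31] read 'a'  n7⇒n19 (fail-walked)
[32] read 'b'  n19⇒n8 (fail-walked)
[33] read 'b'  n8⇒n8 (fail-walked)
[34] read 'd'  n8⇒n9
[35] read 'a'  n9⇒n10
[36] read 'c'  n10⇒n11  → match P0@[36:36]
[37] read 'a'  n11⇒n12
[38] read 'e'  n12⇒n13  → match P2@[33:38],P4@[35:38]
[39] read 'c'  n13⇒n3 (fail-walked)  → match P0@[39:39]
[40] read 'c'  n3⇒n1 (fail-walked)  → match P0@[40:40]
[41] read 'd'  n1⇒n14 (fail-walked)
[42] read 'd'  n14⇒n15
[43] read 'b'  n15⇒n16
[44] read 'b'  n16⇒n8 (fail-walked)
[45] read 'd'  n8⇒n9
[46] read 'a'  n9⇒n10
[47] read 'c'  n10⇒n11  → match P0@[47:47]
[48] read 'a'  n11⇒n12
[49] read 'e'  n12⇒n13  → match P2@[44:49],P4@[46:49]
[50] read 'c'  n13⇒n3 (fail-walked)  → match P0@[50:50]
[51] read 'd'  n3⇒n14 (fail-walked)
[52] read 'd'  n14⇒n15
[53] read 'b'  n15⇒n16
[54] read 'a'  n16⇒n17
[55] read 'b'  n17⇒n18  → match P3@[51:55]
[56] read 'd'  n18⇒n9 (fail-walked)
[57] read 'b'  n9⇒n8 (fail-walked)
[58] read 'a'  n8⇒n19 (fail-walked)
[59] read 'c'  n19⇒n20  → match P0@[59:59]
[60] read 'a'  n20⇒n21
[61] read 'e'  n21⇒n22  → match P4@[58:61]
[62] read 'e'  n22⇒n2 (fail-walked)
[63] read 'c'  n2⇒n3  → match P0@[63:63]
[64] read 'b'  n3⇒n8 (fail-walked)
[65] read 'd'  n8⇒n9
[66] read 'a'  n9⇒n10
[67] read 'c'  n10⇒n11  → match P0@[67:67]
[68] read 'a'  n11⇒n12
[69] read 'e'  n12⇒n13  → match P2@[64:69],P4@[66:69]
[70] read 'b'  n13⇒n8 (fail-walked)
[71] read 'e'  n8⇒n2 (fail-walked)
[72] read 'd'  n2⇒n14 (fail-walked)
[73] read 'd'  n14⇒n15
[74] read 'b'  n15⇒n16
[75] read 'a'  n16⇒n17
[76] read 'b'  n17⇒n18  → match P3@[72:76]

Matches: [[0,0],[6,3],[8,0],[12,0],[12,1],[17,3],[22,3],[26,0],[30,0],[30,1],[36,0],[38,2],[38,4],[39,0],[40,0],[47,0],[49,2],[49,4],[50,0],[55,3],[59,0],[61,4],[63,0],[67,0],[69,2],[69,4],[76,3]]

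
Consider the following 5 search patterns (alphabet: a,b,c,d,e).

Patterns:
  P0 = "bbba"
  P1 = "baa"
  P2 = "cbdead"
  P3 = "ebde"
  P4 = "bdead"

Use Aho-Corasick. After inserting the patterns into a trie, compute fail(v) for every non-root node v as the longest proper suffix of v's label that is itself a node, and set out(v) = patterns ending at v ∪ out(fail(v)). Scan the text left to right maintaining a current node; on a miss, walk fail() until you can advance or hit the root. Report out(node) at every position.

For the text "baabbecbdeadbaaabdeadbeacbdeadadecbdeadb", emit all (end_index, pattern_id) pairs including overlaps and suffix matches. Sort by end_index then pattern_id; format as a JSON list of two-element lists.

Build automaton:
Trie nodes:
  0='ε' goto b→1 c→7 e→13
  1='b' goto a→5 b→2 d→17
  2='bb' goto b→3
  3='bbb' goto a→4
  4='bbba' goto ·  ←P0
  5='ba' goto a→6
  6='baa' goto ·  ←P1
  7='c' goto b→8
  8='cb' goto d→9
  9='cbd' goto e→10
  10='cbde' goto a→11
  11='cbdea' goto d→12
  12='cbdead' goto ·  ←P2
  13='e' goto b→14
  14='eb' goto d→15
  15='ebd' goto e→16
  16='ebde' goto ·  ←P3
  17='bd' goto e→18
  18='bde' goto a→19
  19='bdea' goto d→20
  20='bdead' goto ·  ←P4

BFS fail/out derivation:
  fail(1) 'b': from fail(0)=0 chase 'b': 0 ⇒ 0;  out=∅∪out(0)=∅
  fail(7) 'c': from fail(0)=0 chase 'c': 0 ⇒ 0;  out=∅∪out(0)=∅
  fail(13) 'e': from fail(0)=0 chase 'e': 0 ⇒ 0;  out=∅∪out(0)=∅
  fail(2) 'bb': from fail(1)=0 chase 'b': 0 ⇒ 1;  out=∅∪out(1)=∅
  fail(5) 'ba': from fail(1)=0 chase 'a': 0 ⇒ 0;  out=∅∪out(0)=∅
  fail(8) 'cb': from fail(7)=0 chase 'b': 0 ⇒ 1;  out=∅∪out(1)=∅
  fail(14) 'eb': from fail(13)=0 chase 'b': 0 ⇒ 1;  out=∅∪out(1)=∅
  fail(17) 'bd': from fail(1)=0 chase 'd': 0 ⇒ 0;  out=∅∪out(0)=∅
  fail(3) 'bbb': from fail(2)=1 chase 'b': 1 ⇒ 2;  out=∅∪out(2)=∅
  fail(6) 'baa': from fail(5)=0 chase 'a': 0 ⇒ 0;  out={1}∪out(0)={1}
  fail(9) 'cbd': from fail(8)=1 chase 'd': 1 ⇒ 17;  out=∅∪out(17)=∅
  fail(15) 'ebd': from fail(14)=1 chase 'd': 1 ⇒ 17;  out=∅∪out(17)=∅
  fail(18) 'bde': from fail(17)=0 chase 'e': 0 ⇒ 13;  out=∅∪out(13)=∅
  fail(4) 'bbba': from fail(3)=2 chase 'a': 2→1 ⇒ 5;  out={0}∪out(5)={0}
  fail(10) 'cbde': from fail(9)=17 chase 'e': 17 ⇒ 18;  out=∅∪out(18)=∅
  fail(16) 'ebde': from fail(15)=17 chase 'e': 17 ⇒ 18;  out={3}∪out(18)={3}
  fail(19) 'bdea': from fail(18)=13 chase 'a': 13→0 ⇒ 0;  out=∅∪out(0)=∅
  fail(11) 'cbdea': from fail(10)=18 chase 'a': 18 ⇒ 19;  out=∅∪out(19)=∅
  fail(20) 'bdead': from fail(19)=0 chase 'd': 0 ⇒ 0;  out={4}∪out(0)={4}
  fail(12) 'cbdead': from fail(11)=19 chase 'd': 19 ⇒ 20;  out={2}∪out(20)={2,4}

Run:
[0] read 'b'  n0⇒n1
[1] read 'a'  n1⇒n5
[2] read 'a'  n5⇒n6  emit P1@[0:2]
[3] read 'b'  n6⇒n1 ·f
[4] read 'b'  n1⇒n2
[5] read 'e'  n2⇒n13 ·f
[6] read 'c'  n13⇒n7 ·f
[7] read 'b'  n7⇒n8
[8] read 'd'  n8⇒n9
[9] read 'e'  n9⇒n10
[10] read 'a'  n10⇒n11
[11] read 'd'  n11⇒n12  emit P2@[6:11],P4@[7:11]
[12] read 'b'  n12⇒n1 ·f
[13] read 'a'  n1⇒n5
[14] read 'a'  n5⇒n6  emit P1@[12:14]
[15] read 'a'  n6⇒n0 ·f
[16] read 'b'  n0⇒n1
[17] read 'd'  n1⇒n17
[18] read 'e'  n17⇒n18
[19] read 'a'  n18⇒n19
[20] read 'd'  n19⇒n20  emit P4@[16:20]
[21] read 'b'  n20⇒n1 ·f
[22] read 'e'  n1⇒n13 ·f
[23] read 'a'  n13⇒n0 ·f
[24] read 'c'  n0⇒n7
[25] read 'b'  n7⇒n8
[26] read 'd'  n8⇒n9
[27] read 'e'  n9⇒n10
[28] read 'a'  n10⇒n11
[29] read 'd'  n11⇒n12  emit P2@[24:29],P4@[25:29]
[30] read 'a'  n12⇒n0 ·f
[31] read 'd'  n0⇒n0
[32] read 'e'  n0⇒n13
[33] read 'c'  n13⇒n7 ·f
[34] read 'b'  n7⇒n8
[35] read 'd'  n8⇒n9
[36] read 'e'  n9⇒n10
[37] read 'a'  n10⇒n11
[38] read 'd'  n11⇒n12  emit P2@[33:38],P4@[34:38]
[39] read 'b'  n12⇒n1 ·f

Matches: [[2,1],[11,2],[11,4],[14,1],[20,4],[29,2],[29,4],[38,2],[38,4]]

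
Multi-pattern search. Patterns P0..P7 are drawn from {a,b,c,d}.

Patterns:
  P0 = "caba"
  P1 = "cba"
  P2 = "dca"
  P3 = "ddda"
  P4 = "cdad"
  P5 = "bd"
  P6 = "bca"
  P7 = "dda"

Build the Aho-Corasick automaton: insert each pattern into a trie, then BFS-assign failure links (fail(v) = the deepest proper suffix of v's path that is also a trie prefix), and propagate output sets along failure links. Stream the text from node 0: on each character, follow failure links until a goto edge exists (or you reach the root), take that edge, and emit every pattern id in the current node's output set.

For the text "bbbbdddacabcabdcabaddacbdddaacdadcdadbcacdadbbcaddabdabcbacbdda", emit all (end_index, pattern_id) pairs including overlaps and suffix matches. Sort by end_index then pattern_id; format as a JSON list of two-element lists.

Construct AC machine:
Trie (insert patterns):
  n0 'ε': b→16 c→1 d→7
  n1 'c': a→2 b→5 d→13
  n2 'ca': b→3
  n3 'cab': a→4
  n4 'caba': ·  ←P0
  n5 'cb': a→6
  n6 'cba': ·  ←P1
  n7 'd': c→8 d→10
  n8 'dc': a→9
  n9 'dca': ·  ←P2
  n10 'dd': a→20 d→11
  n11 'ddd': a→12
  n12 'ddda': ·  ←P3
  n13 'cd': a→14
  n14 'cda': d→15
  n15 'cdad': ·  ←P4
  n16 'b': c→18 d→17
  n17 'bd': ·  ←P5
  n18 'bc': a→19
  n19 'bca': ·  ←P6
  n20 'dda': ·  ←P7

BFS fail/out derivation:
  fail(1) 'c': from fail(0)=0 chase 'c': 0 ⇒ 0;  out=∅∪out(0)=∅
  fail(7) 'd': from fail(0)=0 chase 'd': 0 ⇒ 0;  out=∅∪out(0)=∅
  fail(16) 'b': from fail(0)=0 chase 'b': 0 ⇒ 0;  out=∅∪out(0)=∅
  fail(2) 'ca': from fail(1)=0 chase 'a': 0 ⇒ 0;  out=∅∪out(0)=∅
  fail(5) 'cb': from fail(1)=0 chase 'b': 0 ⇒ 16;  out=∅∪out(16)=∅
  fail(8) 'dc': from fail(7)=0 chase 'c': 0 ⇒ 1;  out=∅∪out(1)=∅
  fail(10) 'dd': from fail(7)=0 chase 'd': 0 ⇒ 7;  out=∅∪out(7)=∅
  fail(13) 'cd': from fail(1)=0 chase 'd': 0 ⇒ 7;  out=∅∪out(7)=∅
  fail(17) 'bd': from fail(16)=0 chase 'd': 0 ⇒ 7;  out={5}∪out(7)={5}
  fail(18) 'bc': from fail(16)=0 chase 'c': 0 ⇒ 1;  out=∅∪out(1)=∅
  fail(3) 'cab': from fail(2)=0 chase 'b': 0 ⇒ 16;  out=∅∪out(16)=∅
  fail(6) 'cba': from fail(5)=16 chase 'a': 16→0 ⇒ 0;  out={1}∪out(0)={1}
  fail(9) 'dca': from fail(8)=1 chase 'a': 1 ⇒ 2;  out={2}∪out(2)={2}
  fail(11) 'ddd': from fail(10)=7 chase 'd': 7 ⇒ 10;  out=∅∪out(10)=∅
  fail(14) 'cda': from fail(13)=7 chase 'a': 7→0 ⇒ 0;  out=∅∪out(0)=∅
  fail(19) 'bca': from fail(18)=1 chase 'a': 1 ⇒ 2;  out={6}∪out(2)={6}
  fail(20) 'dda': from fail(10)=7 chase 'a': 7→0 ⇒ 0;  out={7}∪out(0)={7}
  fail(4) 'caba': from fail(3)=16 chase 'a': 16→0 ⇒ 0;  out={0}∪out(0)={0}
  fail(12) 'ddda': from fail(11)=10 chase 'a': 10 ⇒ 20;  out={3}∪out(20)={3,7}
  fail(15) 'cdad': from fail(14)=0 chase 'd': 0 ⇒ 7;  out={4}∪out(7)={4}

Scan:
i=0 'b': node 0→16
i=1 'b': node 16→16 (fail-walked)
i=2 'b': node 16→16 (fail-walked)
i=3 'b': node 16→16 (fail-walked)
i=4 'd': node 16→17  emit P5@[3:4]
i=5 'd': node 17→10 (fail-walked)
i=6 'd': node 10→11
i=7 'a': node 11→12  emit P3@[4:7],P7@[5:7]
i=8 'c': node 12→1 (fail-walked)
i=9 'a': node 1→2
i=10 'b': node 2→3
i=11 'c': node 3→18 (fail-walked)
i=12 'a': node 18→19  emit P6@[10:12]
i=13 'b': node 19→3 (fail-walked)
i=14 'd': node 3→17 (fail-walked)  emit P5@[13:14]
i=15 'c': node 17→8 (fail-walked)
i=16 'a': node 8→9  emit P2@[14:16]
i=17 'b': node 9→3 (fail-walked)
i=18 'a': node 3→4  emit P0@[15:18]
i=19 'd': node 4→7 (fail-walked)
i=20 'd': node 7→10
i=21 'a': node 10→20  emit P7@[19:21]
i=22 'c': node 20→1 (fail-walked)
i=23 'b': node 1→5
i=24 'd': node 5→17 (fail-walked)  emit P5@[23:24]
i=25 'd': node 17→10 (fail-walked)
i=26 'd': node 10→11
i=27 'a': node 11→12  emit P3@[24:27],P7@[25:27]
i=28 'a': node 12→0 (fail-walked)
i=29 'c': node 0→1
i=30 'd': node 1→13
i=31 'a': node 13→14
i=32 'd': node 14→15  emit P4@[29:32]
i=33 'c': node 15→8 (fail-walked)
i=34 'd': node 8→13 (fail-walked)
i=35 'a': node 13→14
i=36 'd': node 14→15  emit P4@[33:36]
i=37 'b': node 15→16 (fail-walked)
i=38 'c': node 16→18
i=39 'a': node 18→19  emit P6@[37:39]
i=40 'c': node 19→1 (fail-walked)
i=41 'd': node 1→13
i=42 'a': node 13→14
i=43 'd': node 14→15  emit P4@[40:43]
i=44 'b': node 15→16 (fail-walked)
i=45 'b': node 16→16 (fail-walked)
i=46 'c': node 16→18
i=47 'a': node 18→19  emit P6@[45:47]
i=48 'd': node 19→7 (fail-walked)
i=49 'd': node 7→10
i=50 'a': node 10→20  emit P7@[48:50]
i=51 'b': node 20→16 (fail-walked)
i=52 'd': node 16→17  emit P5@[51:52]
i=53 'a': node 17→0 (fail-walked)
i=54 'b': node 0→16
i=55 'c': node 16→18
i=56 'b': node 18→5 (fail-walked)
i=57 'a': node 5→6  emit P1@[55:57]
i=58 'c': node 6→1 (fail-walked)
i=59 'b': node 1→5
i=60 'd': node 5→17 (fail-walked)  emit P5@[59:60]
i=61 'd': node 17→10 (fail-walked)
i=62 'a': node 10→20  emit P7@[60:62]

All matches (sorted): [[4,5],[7,3],[7,7],[12,6],[14,5],[16,2],[18,0],[21,7],[24,5],[27,3],[27,7],[32,4],[36,4],[39,6],[43,4],[47,6],[50,7],[52,5],[57,1],[60,5],[62,7]]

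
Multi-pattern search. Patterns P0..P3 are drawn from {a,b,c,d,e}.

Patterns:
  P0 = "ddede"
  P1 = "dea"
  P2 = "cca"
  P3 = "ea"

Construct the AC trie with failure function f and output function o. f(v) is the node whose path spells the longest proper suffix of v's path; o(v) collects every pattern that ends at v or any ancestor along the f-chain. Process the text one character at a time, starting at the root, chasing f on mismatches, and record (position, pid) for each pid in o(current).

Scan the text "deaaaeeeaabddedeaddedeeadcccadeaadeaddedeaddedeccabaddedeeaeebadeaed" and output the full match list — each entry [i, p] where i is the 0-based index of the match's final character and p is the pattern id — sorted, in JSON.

Build automaton:
Trie (insert patterns):
  0='ε' goto c→8 d→1 e→11
  1='d' goto d→2 e→6
  2='dd' goto e→3
  3='dde' goto d→4
  4='dded' goto e→5
  5='ddede' goto ·  [P0 ends]
  6='de' goto a→7
  7='dea' goto ·  [P1 ends]
  8='c' goto c→9
  9='cc' goto a→10
  10='cca' goto ·  [P2 ends]
  11='e' goto a→12
  12='ea' goto ·  [P3 ends]

Failure links (BFS by depth):
  fail(1) 'd': from fail(0)=0 chase 'd': 0 ⇒ 0;  out=∅∪out(0)=∅
  fail(8) 'c': from fail(0)=0 chase 'c': 0 ⇒ 0;  out=∅∪out(0)=∅
  fail(11) 'e': from fail(0)=0 chase 'e': 0 ⇒ 0;  out=∅∪out(0)=∅
  fail(2) 'dd': from fail(1)=0 chase 'd': 0 ⇒ 1;  out=∅∪out(1)=∅
  fail(6) 'de': from fail(1)=0 chase 'e': 0 ⇒ 11;  out=∅∪out(11)=∅
  fail(9) 'cc': from fail(8)=0 chase 'c': 0 ⇒ 8;  out=∅∪out(8)=∅
  fail(12) 'ea': from fail(11)=0 chase 'a': 0 ⇒ 0;  out={3}∪out(0)={3}
  fail(3) 'dde': from fail(2)=1 chase 'e': 1 ⇒ 6;  out=∅∪out(6)=∅
  fail(7) 'dea': from fail(6)=11 chase 'a': 11 ⇒ 12;  out={1}∪out(12)={1,3}
  fail(10) 'cca': from fail(9)=8 chase 'a': 8→0 ⇒ 0;  out={2}∪out(0)={2}
  fail(4) 'dded': from fail(3)=6 chase 'd': 6→11→0 ⇒ 1;  out=∅∪out(1)=∅
  fail(5) 'ddede': from fail(4)=1 chase 'e': 1 ⇒ 6;  out={0}∪out(6)={0}

Text stream:
pos 0 'd': at 1
pos 1 'e': at 6
pos 2 'a': at 7  ** P1@[0:2],P3@[1:2]
pos 3 'a': at 0 (via fail)
pos 4 'a': at 0
pos 5 'e': at 11
pos 6 'e': at 11 (via fail)
pos 7 'e': at 11 (via fail)
pos 8 'a': at 12  ** P3@[7:8]
pos 9 'a': at 0 (via fail)
pos 10 'b': at 0
pos 11 'd': at 1
pos 12 'd': at 2
pos 13 'e': at 3
pos 14 'd': at 4
pos 15 'e': at 5  ** P0@[11:15]
pos 16 'a': at 7 (via fail)  ** P1@[14:16],P3@[15:16]
pos 17 'd': at 1 (via fail)
pos 18 'd': at 2
pos 19 'e': at 3
pos 20 'd': at 4
pos 21 'e': at 5  ** P0@[17:21]
pos 22 'e': at 11 (via fail)
pos 23 'a': at 12  ** P3@[22:23]
pos 24 'd': at 1 (via fail)
pos 25 'c': at 8 (via fail)
pos 26 'c': at 9
pos 27 'c': at 9 (via fail)
pos 28 'a': at 10  ** P2@[26:28]
pos 29 'd': at 1 (via fail)
pos 30 'e': at 6
pos 31 'a': at 7  ** P1@[29:31],P3@[30:31]
pos 32 'a': at 0 (via fail)
pos 33 'd': at 1
pos 34 'e': at 6
pos 35 'a': at 7  ** P1@[33:35],P3@[34:35]
pos 36 'd': at 1 (via fail)
pos 37 'd': at 2
pos 38 'e': at 3
pos 39 'd': at 4
pos 40 'e': at 5  ** P0@[36:40]
pos 41 'a': at 7 (via fail)  ** P1@[39:41],P3@[40:41]
pos 42 'd': at 1 (via fail)
pos 43 'd': at 2
pos 44 'e': at 3
pos 45 'd': at 4
pos 46 'e': at 5  ** P0@[42:46]
pos 47 'c': at 8 (via fail)
pos 48 'c': at 9
pos 49 'a': at 10  ** P2@[47:49]
pos 50 'b': at 0 (via fail)
pos 51 'a': at 0
pos 52 'd': at 1
pos 53 'd': at 2
pos 54 'e': at 3
pos 55 'd': at 4
pos 56 'e': at 5  ** P0@[52:56]
pos 57 'e': at 11 (via fail)
pos 58 'a': at 12  ** P3@[57:58]
pos 59 'e': at 11 (via fail)
pos 60 'e': at 11 (via fail)
pos 61 'b': at 0 (via fail)
pos 62 'a': at 0
pos 63 'd': at 1
pos 64 'e': at 6
pos 65 'a': at 7  ** P1@[63:65],P3@[64:65]
pos 66 'e': at 11 (via fail)
pos 67 'd': at 1 (via fail)

Matches: [[2,1],[2,3],[8,3],[15,0],[16,1],[16,3],[21,0],[23,3],[28,2],[31,1],[31,3],[35,1],[35,3],[40,0],[41,1],[41,3],[46,0],[49,2],[56,0],[58,3],[65,1],[65,3]]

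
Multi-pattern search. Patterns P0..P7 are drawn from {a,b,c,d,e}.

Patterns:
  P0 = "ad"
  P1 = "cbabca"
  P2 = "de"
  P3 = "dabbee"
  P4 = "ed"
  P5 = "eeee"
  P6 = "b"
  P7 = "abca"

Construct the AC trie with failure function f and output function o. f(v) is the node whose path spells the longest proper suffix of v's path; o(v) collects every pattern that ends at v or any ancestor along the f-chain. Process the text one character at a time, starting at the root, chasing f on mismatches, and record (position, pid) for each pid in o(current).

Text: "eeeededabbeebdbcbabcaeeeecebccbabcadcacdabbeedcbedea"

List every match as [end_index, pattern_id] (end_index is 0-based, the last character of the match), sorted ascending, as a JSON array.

Build:
Trie nodes:
  n0 'ε': a→1 b→21 c→3 d→9 e→16
  n1 'a': b→22 d→2
  n2 'ad': ·  [P0 ends]
  n3 'c': b→4
  n4 'cb': a→5
  n5 'cba': b→6
  n6 'cbab': c→7
  n7 'cbabc': a→8
  n8 'cbabca': ·  [P1 ends]
  n9 'd': a→11 e→10
  n10 'de': ·  [P2 ends]
  n11 'da': b→12
  n12 'dab': b→13
  n13 'dabb': e→14
  n14 'dabbe': e→15
  n15 'dabbee': ·  [P3 ends]
  n16 'e': d→17 e→18
  n17 'ed': ·  [P4 ends]
  n18 'ee': e→19
  n19 'eee': e→20
  n20 'eeee': ·  [P5 ends]
  n21 'b': ·  [P6 ends]
  n22 'ab': c→23
  n23 'abc': a→24
  n24 'abca': ·  [P7 ends]

BFS fail/out derivation:
  n1('a'): parent n0 fail=0; on 'a' 0 → fail=0;  out ∅∪∅=∅
  n3('c'): parent n0 fail=0; on 'c' 0 → fail=0;  out ∅∪∅=∅
  n9('d'): parent n0 fail=0; on 'd' 0 → fail=0;  out ∅∪∅=∅
  n16('e'): parent n0 fail=0; on 'e' 0 → fail=0;  out ∅∪∅=∅
  n21('b'): parent n0 fail=0; on 'b' 0 → fail=0;  out {6}∪∅={6}
  n2('ad'): parent n1 fail=0; on 'd' 0 → fail=9;  out {0}∪∅={0}
  n4('cb'): parent n3 fail=0; on 'b' 0 → fail=21;  out ∅∪{6}={6}
  n10('de'): parent n9 fail=0; on 'e' 0 → fail=16;  out {2}∪∅={2}
  n11('da'): parent n9 fail=0; on 'a' 0 → fail=1;  out ∅∪∅=∅
  n17('ed'): parent n16 fail=0; on 'd' 0 → fail=9;  out {4}∪∅={4}
  n18('ee'): parent n16 fail=0; on 'e' 0 → fail=16;  out ∅∪∅=∅
  n22('ab'): parent n1 fail=0; on 'b' 0 → fail=21;  out ∅∪{6}={6}
  n5('cba'): parent n4 fail=21; on 'a' 21→0 → fail=1;  out ∅∪∅=∅
  n12('dab'): parent n11 fail=1; on 'b' 1 → fail=22;  out ∅∪{6}={6}
  n19('eee'): parent n18 fail=16; on 'e' 16 → fail=18;  out ∅∪∅=∅
  n23('abc'): parent n22 fail=21; on 'c' 21→0 → fail=3;  out ∅∪∅=∅
  n6('cbab'): parent n5 fail=1; on 'b' 1 → fail=22;  out ∅∪{6}={6}
  n13('dabb'): parent n12 fail=22; on 'b' 22→21→0 → fail=21;  out ∅∪{6}={6}
  n20('eeee'): parent n19 fail=18; on 'e' 18 → fail=19;  out {5}∪∅={5}
  n24('abca'): parent n23 fail=3; on 'a' 3→0 → fail=1;  out {7}∪∅={7}
  n7('cbabc'): parent n6 fail=22; on 'c' 22 → fail=23;  out ∅∪∅=∅
  n14('dabbe'): parent n13 fail=21; on 'e' 21→0 → fail=16;  out ∅∪∅=∅
  n8('cbabca'): parent n7 fail=23; on 'a' 23 → fail=24;  out {1}∪{7}={1,7}
  n15('dabbee'): parent n14 fail=16; on 'e' 16 → fail=18;  out {3}∪∅={3}

Scan:
i=0 'e': node 0→16
i=1 'e': node 16→18
i=2 'e': node 18→19
i=3 'e': node 19→20  emit P5@[0:3]
i=4 'd': node 20→17 ·f  emit P4@[3:4]
i=5 'e': node 17→10 ·f  emit P2@[4:5]
i=6 'd': node 10→17 ·f  emit P4@[5:6]
i=7 'a': node 17→11 ·f
i=8 'b': node 11→12  emit P6@[8:8]
i=9 'b': node 12→13  emit P6@[9:9]
i=10 'e': node 13→14
i=11 'e': node 14→15  emit P3@[6:11]
i=12 'b': node 15→21 ·f  emit P6@[12:12]
i=13 'd': node 21→9 ·f
i=14 'b': node 9→21 ·f  emit P6@[14:14]
i=15 'c': node 21→3 ·f
i=16 'b': node 3→4  emit P6@[16:16]
i=17 'a': node 4→5
i=18 'b': node 5→6  emit P6@[18:18]
i=19 'c': node 6→7
i=20 'a': node 7→8  emit P1@[15:20],P7@[17:20]
i=21 'e': node 8→16 ·f
i=22 'e': node 16→18
i=23 'e': node 18→19
i=24 'e': node 19→20  emit P5@[21:24]
i=25 'c': node 20→3 ·f
i=26 'e': node 3→16 ·f
i=27 'b': node 16→21 ·f  emit P6@[27:27]
i=28 'c': node 21→3 ·f
i=29 'c': node 3→3 ·f
i=30 'b': node 3→4  emit P6@[30:30]
i=31 'a': node 4→5
i=32 'b': node 5→6  emit P6@[32:32]
i=33 'c': node 6→7
i=34 'a': node 7→8  emit P1@[29:34],P7@[31:34]
i=35 'd': node 8→2 ·f  emit P0@[34:35]
i=36 'c': node 2→3 ·f
i=37 'a': node 3→1 ·f
i=38 'c': node 1→3 ·f
i=39 'd': node 3→9 ·f
i=40 'a': node 9→11
i=41 'b': node 11→12  emit P6@[41:41]
i=42 'b': node 12→13  emit P6@[42:42]
i=43 'e': node 13→14
i=44 'e': node 14→15  emit P3@[39:44]
i=45 'd': node 15→17 ·f  emit P4@[44:45]
i=46 'c': node 17→3 ·f
i=47 'b': node 3→4  emit P6@[47:47]
i=48 'e': node 4→16 ·f
i=49 'd': node 16→17  emit P4@[48:49]
i=50 'e': node 17→10 ·f  emit P2@[49:50]
i=51 'a': node 10→1 ·f

Matches: [[3,5],[4,4],[5,2],[6,4],[8,6],[9,6],[11,3],[12,6],[14,6],[16,6],[18,6],[20,1],[20,7],[24,5],[27,6],[30,6],[32,6],[34,1],[34,7],[35,0],[41,6],[42,6],[44,3],[45,4],[47,6],[49,4],[50,2]]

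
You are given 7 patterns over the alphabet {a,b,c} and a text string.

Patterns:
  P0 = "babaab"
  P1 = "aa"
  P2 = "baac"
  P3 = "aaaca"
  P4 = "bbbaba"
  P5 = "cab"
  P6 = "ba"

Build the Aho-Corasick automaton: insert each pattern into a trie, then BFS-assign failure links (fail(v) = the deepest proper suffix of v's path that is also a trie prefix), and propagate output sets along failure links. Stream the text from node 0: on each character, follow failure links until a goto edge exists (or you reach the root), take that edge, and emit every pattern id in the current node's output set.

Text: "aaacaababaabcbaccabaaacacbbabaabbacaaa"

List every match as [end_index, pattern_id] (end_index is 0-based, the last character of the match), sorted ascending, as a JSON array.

Build:
Trie (insert patterns):
  0='ε' goto a→7 b→1 c→19
  1='b' goto a→2 b→14
  2='ba' goto a→9 b→3  [P6 ends]
  3='bab' goto a→4
  4='baba' goto a→5
  5='babaa' goto b→6
  6='babaab' goto ·  [P0 ends]
  7='a' goto a→8
  8='aa' goto a→11  [P1 ends]
  9='baa' goto c→10
  10='baac' goto ·  [P2 ends]
  11='aaa' goto c→12
  12='aaac' goto a→13
  13='aaaca' goto ·  [P3 ends]
  14='bb' goto b→15
  15='bbb' goto a→16
  16='bbba' goto b→17
  17='bbbab' goto a→18
  18='bbbaba' goto ·  [P4 ends]
  19='c' goto a→20
  20='ca' goto b→21
  21='cab' goto ·  [P5 ends]

Failure links (BFS by depth):
  n1('b'): parent n0 fail=0; on 'b' 0 → fail=0;  out ∅∪∅=∅
  n7('a'): parent n0 fail=0; on 'a' 0 → fail=0;  out ∅∪∅=∅
  n19('c'): parent n0 fail=0; on 'c' 0 → fail=0;  out ∅∪∅=∅
  n2('ba'): parent n1 fail=0; on 'a' 0 → fail=7;  out {6}∪∅={6}
  n8('aa'): parent n7 fail=0; on 'a' 0 → fail=7;  out {1}∪∅={1}
  n14('bb'): parent n1 fail=0; on 'b' 0 → fail=1;  out ∅∪∅=∅
  n20('ca'): parent n19 fail=0; on 'a' 0 → fail=7;  out ∅∪∅=∅
  n3('bab'): parent n2 fail=7; on 'b' 7→0 → fail=1;  out ∅∪∅=∅
  n9('baa'): parent n2 fail=7; on 'a' 7 → fail=8;  out ∅∪{1}={1}
  n11('aaa'): parent n8 fail=7; on 'a' 7 → fail=8;  out ∅∪{1}={1}
  n15('bbb'): parent n14 fail=1; on 'b' 1 → fail=14;  out ∅∪∅=∅
  n21('cab'): parent n20 fail=7; on 'b' 7→0 → fail=1;  out {5}∪∅={5}
  n4('baba'): parent n3 fail=1; on 'a' 1 → fail=2;  out ∅∪{6}={6}
  n10('baac'): parent n9 fail=8; on 'c' 8→7→0 → fail=19;  out {2}∪∅={2}
  n12('aaac'): parent n11 fail=8; on 'c' 8→7→0 → fail=19;  out ∅∪∅=∅
  n16('bbba'): parent n15 fail=14; on 'a' 14→1 → fail=2;  out ∅∪{6}={6}
  n5('babaa'): parent n4 fail=2; on 'a' 2 → fail=9;  out ∅∪{1}={1}
  n13('aaaca'): parent n12 fail=19; on 'a' 19 → fail=20;  out {3}∪∅={3}
  n17('bbbab'): parent n16 fail=2; on 'b' 2 → fail=3;  out ∅∪∅=∅
  n6('babaab'): parent n5 fail=9; on 'b' 9→8→7→0 → fail=1;  out {0}∪∅={0}
  n18('bbbaba'): parent n17 fail=3; on 'a' 3 → fail=4;  out {4}∪{6}={4,6}

Text stream:
[0] read 'a'  n0⇒n7
[1] read 'a'  n7⇒n8  → match P1@[0:1]
[2] read 'a'  n8⇒n11  → match P1@[1:2]
[3] read 'c'  n11⇒n12
[4] read 'a'  n12⇒n13  → match P3@[0:4]
[5] read 'a'  n13⇒n8 ·f  → match P1@[4:5]
[6] read 'b'  n8⇒n1 ·f
[7] read 'a'  n1⇒n2  → match P6@[6:7]
[8] read 'b'  n2⇒n3
[9] read 'a'  n3⇒n4  → match P6@[8:9]
[10] read 'a'  n4⇒n5  → match P1@[9:10]
[11] read 'b'  n5⇒n6  → match P0@[6:11]
[12] read 'c'  n6⇒n19 ·f
[13] read 'b'  n19⇒n1 ·f
[14] read 'a'  n1⇒n2  → match P6@[13:14]
[15] read 'c'  n2⇒n19 ·f
[16] read 'c'  n19⇒n19 ·f
[17] read 'a'  n19⇒n20
[18] read 'b'  n20⇒n21  → match P5@[16:18]
[19] read 'a'  n21⇒n2 ·f  → match P6@[18:19]
[20] read 'a'  n2⇒n9  → match P1@[19:20]
[21] read 'a'  n9⇒n11 ·f  → match P1@[20:21]
[22] read 'c'  n11⇒n12
[23] read 'a'  n12⇒n13  → match P3@[19:23]
[24] read 'c'  n13⇒n19 ·f
[25] read 'b'  n19⇒n1 ·f
[26] read 'b'  n1⇒n14
[27] read 'a'  n14⇒n2 ·f  → match P6@[26:27]
[28] read 'b'  n2⇒n3
[29] read 'a'  n3⇒n4  → match P6@[28:29]
[30] read 'a'  n4⇒n5  → match P1@[29:30]
[31] read 'b'  n5⇒n6  → match P0@[26:31]
[32] read 'b'  n6⇒n14 ·f
[33] read 'a'  n14⇒n2 ·f  → match P6@[32:33]
[34] read 'c'  n2⇒n19 ·f
[35] read 'a'  n19⇒n20
[36] read 'a'  n20⇒n8 ·f  → match P1@[35:36]
[37] read 'a'  n8⇒n11  → match P1@[36:37]

All matches (sorted): [[1,1],[2,1],[4,3],[5,1],[7,6],[9,6],[10,1],[11,0],[14,6],[18,5],[19,6],[20,1],[21,1],[23,3],[27,6],[29,6],[30,1],[31,0],[33,6],[36,1],[37,1]]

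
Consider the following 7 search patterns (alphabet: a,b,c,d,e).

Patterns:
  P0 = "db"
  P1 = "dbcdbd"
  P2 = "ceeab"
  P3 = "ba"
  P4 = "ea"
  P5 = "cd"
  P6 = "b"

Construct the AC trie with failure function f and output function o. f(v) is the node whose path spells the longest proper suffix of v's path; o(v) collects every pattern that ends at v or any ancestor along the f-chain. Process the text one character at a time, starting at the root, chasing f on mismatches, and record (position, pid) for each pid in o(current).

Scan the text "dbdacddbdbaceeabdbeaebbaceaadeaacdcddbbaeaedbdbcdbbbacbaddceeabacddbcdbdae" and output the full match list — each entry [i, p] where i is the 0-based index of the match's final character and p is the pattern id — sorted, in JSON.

Build:
Trie nodes:
  0='ε' goto b→12 c→7 d→1 e→14
  1='d' goto b→2
  2='db' goto c→3  [P0 ends]
  3='dbc' goto d→4
  4='dbcd' goto b→5
  5='dbcdb' goto d→6
  6='dbcdbd' goto ·  [P1 ends]
  7='c' goto d→16 e→8
  8='ce' goto e→9
  9='cee' goto a→10
  10='ceea' goto b→11
  11='ceeab' goto ·  [P2 ends]
  12='b' goto a→13  [P6 ends]
  13='ba' goto ·  [P3 ends]
  14='e' goto a→15
  15='ea' goto ·  [P4 ends]
  16='cd' goto ·  [P5 ends]

BFS fail/out derivation:
  n1('d'): parent n0 fail=0; on 'd' 0 → fail=0;  out ∅∪∅=∅
  n7('c'): parent n0 fail=0; on 'c' 0 → fail=0;  out ∅∪∅=∅
  n12('b'): parent n0 fail=0; on 'b' 0 → fail=0;  out {6}∪∅={6}
  n14('e'): parent n0 fail=0; on 'e' 0 → fail=0;  out ∅∪∅=∅
  n2('db'): parent n1 fail=0; on 'b' 0 → fail=12;  out {0}∪{6}={0,6}
  n8('ce'): parent n7 fail=0; on 'e' 0 → fail=14;  out ∅∪∅=∅
  n13('ba'): parent n12 fail=0; on 'a' 0 → fail=0;  out {3}∪∅={3}
  n15('ea'): parent n14 fail=0; on 'a' 0 → fail=0;  out {4}∪∅={4}
  n16('cd'): parent n7 fail=0; on 'd' 0 → fail=1;  out {5}∪∅={5}
  n3('dbc'): parent n2 fail=12; on 'c' 12→0 → fail=7;  out ∅∪∅=∅
  n9('cee'): parent n8 fail=14; on 'e' 14→0 → fail=14;  out ∅∪∅=∅
  n4('dbcd'): parent n3 fail=7; on 'd' 7 → fail=16;  out ∅∪{5}={5}
  n10('ceea'): parent n9 fail=14; on 'a' 14 → fail=15;  out ∅∪{4}={4}
  n5('dbcdb'): parent n4 fail=16; on 'b' 16→1 → fail=2;  out ∅∪{0,6}={0,6}
  n11('ceeab'): parent n10 fail=15; on 'b' 15→0 → fail=12;  out {2}∪{6}={2,6}
  n6('dbcdbd'): parent n5 fail=2; on 'd' 2→12→0 → fail=1;  out {1}∪∅={1}

Text stream:
[0] read 'd'  n0⇒n1
[1] read 'b'  n1⇒n2  emit P0@[0:1],P6@[1:1]
[2] read 'd'  n2⇒n1 (fail-walked)
[3] read 'a'  n1⇒n0 (fail-walked)
[4] read 'c'  n0⇒n7
[5] read 'd'  n7⇒n16  emit P5@[4:5]
[6] read 'd'  n16⇒n1 (fail-walked)
[7] read 'b'  n1⇒n2  emit P0@[6:7],P6@[7:7]
[8] read 'd'  n2⇒n1 (fail-walked)
[9] read 'b'  n1⇒n2  emit P0@[8:9],P6@[9:9]
[10] read 'a'  n2⇒n13 (fail-walked)  emit P3@[9:10]
[11] read 'c'  n13⇒n7 (fail-walked)
[12] read 'e'  n7⇒n8
[13] read 'e'  n8⇒n9
[14] read 'a'  n9⇒n10  emit P4@[13:14]
[15] read 'b'  n10⇒n11  emit P2@[11:15],P6@[15:15]
[16] read 'd'  n11⇒n1 (fail-walked)
[17] read 'b'  n1⇒n2  emit P0@[16:17],P6@[17:17]
[18] read 'e'  n2⇒n14 (fail-walked)
[19] read 'a'  n14⇒n15  emit P4@[18:19]
[20] read 'e'  n15⇒n14 (fail-walked)
[21] read 'b'  n14⇒n12 (fail-walked)  emit P6@[21:21]
[22] read 'b'  n12⇒n12 (fail-walked)  emit P6@[22:22]
[23] read 'a'  n12⇒n13  emit P3@[22:23]
[24] read 'c'  n13⇒n7 (fail-walked)
[25] read 'e'  n7⇒n8
[26] read 'a'  n8⇒n15 (fail-walked)  emit P4@[25:26]
[27] read 'a'  n15⇒n0 (fail-walked)
[28] read 'd'  n0⇒n1
[29] read 'e'  n1⇒n14 (fail-walked)
[30] read 'a'  n14⇒n15  emit P4@[29:30]
[31] read 'a'  n15⇒n0 (fail-walked)
[32] read 'c'  n0⇒n7
[33] read 'd'  n7⇒n16  emit P5@[32:33]
[34] read 'c'  n16⇒n7 (fail-walked)
[35] read 'd'  n7⇒n16  emit P5@[34:35]
[36] read 'd'  n16⇒n1 (fail-walked)
[37] read 'b'  n1⇒n2  emit P0@[36:37],P6@[37:37]
[38] read 'b'  n2⇒n12 (fail-walked)  emit P6@[38:38]
[39] read 'a'  n12⇒n13  emit P3@[38:39]
[40] read 'e'  n13⇒n14 (fail-walked)
[41] read 'a'  n14⇒n15  emit P4@[40:41]
[42] read 'e'  n15⇒n14 (fail-walked)
[43] read 'd'  n14⇒n1 (fail-walked)
[44] read 'b'  n1⇒n2  emit P0@[43:44],P6@[44:44]
[45] read 'd'  n2⇒n1 (fail-walked)
[46] read 'b'  n1⇒n2  emit P0@[45:46],P6@[46:46]
[47] read 'c'  n2⇒n3
[48] read 'd'  n3⇒n4  emit P5@[47:48]
[49] read 'b'  n4⇒n5  emit P0@[48:49],P6@[49:49]
[50] read 'b'  n5⇒n12 (fail-walked)  emit P6@[50:50]
[51] read 'b'  n12⇒n12 (fail-walked)  emit P6@[51:51]
[52] read 'a'  n12⇒n13  emit P3@[51:52]
[53] read 'c'  n13⇒n7 (fail-walked)
[54] read 'b'  n7⇒n12 (fail-walked)  emit P6@[54:54]
[55] read 'a'  n12⇒n13  emit P3@[54:55]
[56] read 'd'  n13⇒n1 (fail-walked)
[57] read 'd'  n1⇒n1 (fail-walked)
[58] read 'c'  n1⇒n7 (fail-walked)
[59] read 'e'  n7⇒n8
[60] read 'e'  n8⇒n9
[61] read 'a'  n9⇒n10  emit P4@[60:61]
[62] read 'b'  n10⇒n11  emit P2@[58:62],P6@[62:62]
[63] read 'a'  n11⇒n13 (fail-walked)  emit P3@[62:63]
[64] read 'c'  n13⇒n7 (fail-walked)
[65] read 'd'  n7⇒n16  emit P5@[64:65]
[66] read 'd'  n16⇒n1 (fail-walked)
[67] read 'b'  n1⇒n2  emit P0@[66:67],P6@[67:67]
[68] read 'c'  n2⇒n3
[69] read 'd'  n3⇒n4  emit P5@[68:69]
[70] read 'b'  n4⇒n5  emit P0@[69:70],P6@[70:70]
[71] read 'd'  n5⇒n6  emit P1@[66:71]
[72] read 'a'  n6⇒n0 (fail-walked)
[73] read 'e'  n0⇒n14

Result: [[1,0],[1,6],[5,5],[7,0],[7,6],[9,0],[9,6],[10,3],[14,4],[15,2],[15,6],[17,0],[17,6],[19,4],[21,6],[22,6],[23,3],[26,4],[30,4],[33,5],[35,5],[37,0],[37,6],[38,6],[39,3],[41,4],[44,0],[44,6],[46,0],[46,6],[48,5],[49,0],[49,6],[50,6],[51,6],[52,3],[54,6],[55,3],[61,4],[62,2],[62,6],[63,3],[65,5],[67,0],[67,6],[69,5],[70,0],[70,6],[71,1]]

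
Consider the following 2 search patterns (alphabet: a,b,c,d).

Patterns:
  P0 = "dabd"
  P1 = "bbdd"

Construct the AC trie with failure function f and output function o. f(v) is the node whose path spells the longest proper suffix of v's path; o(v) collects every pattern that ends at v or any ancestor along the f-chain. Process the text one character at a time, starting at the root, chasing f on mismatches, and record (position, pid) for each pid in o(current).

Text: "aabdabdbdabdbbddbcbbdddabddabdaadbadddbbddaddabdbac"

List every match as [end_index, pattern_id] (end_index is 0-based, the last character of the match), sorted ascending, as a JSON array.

Construct AC machine:
Trie (insert patterns):
  0='ε' goto b→5 d→1
  1='d' goto a→2
  2='da' goto b→3
  3='dab' goto d→4
  4='dabd' goto ·  ←P0
  5='b' goto b→6
  6='bb' goto d→7
  7='bbd' goto d→8
  8='bbdd' goto ·  ←P1

BFS fail/out derivation:
  fail(1) 'd': from fail(0)=0 chase 'd': 0 ⇒ 0;  out=∅∪out(0)=∅
  fail(5) 'b': from fail(0)=0 chase 'b': 0 ⇒ 0;  out=∅∪out(0)=∅
  fail(2) 'da': from fail(1)=0 chase 'a': 0 ⇒ 0;  out=∅∪out(0)=∅
  fail(6) 'bb': from fail(5)=0 chase 'b': 0 ⇒ 5;  out=∅∪out(5)=∅
  fail(3) 'dab': from fail(2)=0 chase 'b': 0 ⇒ 5;  out=∅∪out(5)=∅
  fail(7) 'bbd': from fail(6)=5 chase 'd': 5→0 ⇒ 1;  out=∅∪out(1)=∅
  fail(4) 'dabd': from fail(3)=5 chase 'd': 5→0 ⇒ 1;  out={0}∪out(1)={0}
  fail(8) 'bbdd': from fail(7)=1 chase 'd': 1→0 ⇒ 1;  out={1}∪out(1)={1}

Text stream:
[0] read 'a'  n0⇒n0
[1] read 'a'  n0⇒n0
[2] read 'b'  n0⇒n5
[3] read 'd'  n5⇒n1 (fail-walked)
[4] read 'a'  n1⇒n2
[5] read 'b'  n2⇒n3
[6] read 'd'  n3⇒n4  emit P0@[3:6]
[7] read 'b'  n4⇒n5 (fail-walked)
[8] read 'd'  n5⇒n1 (fail-walked)
[9] read 'a'  n1⇒n2
[10] read 'b'  n2⇒n3
[11] read 'd'  n3⇒n4  emit P0@[8:11]
[12] read 'b'  n4⇒n5 (fail-walked)
[13] read 'b'  n5⇒n6
[14] read 'd'  n6⇒n7
[15] read 'd'  n7⇒n8  emit P1@[12:15]
[16] read 'b'  n8⇒n5 (fail-walked)
[17] read 'c'  n5⇒n0 (fail-walked)
[18] read 'b'  n0⇒n5
[19] read 'b'  n5⇒n6
[20] read 'd'  n6⇒n7
[21] read 'd'  n7⇒n8  emit P1@[18:21]
[22] read 'd'  n8⇒n1 (fail-walked)
[23] read 'a'  n1⇒n2
[24] read 'b'  n2⇒n3
[25] read 'd'  n3⇒n4  emit P0@[22:25]
[26] read 'd'  n4⇒n1 (fail-walked)
[27] read 'a'  n1⇒n2
[28] read 'b'  n2⇒n3
[29] read 'd'  n3⇒n4  emit P0@[26:29]
[30] read 'a'  n4⇒n2 (fail-walked)
[31] read 'a'  n2⇒n0 (fail-walked)
[32] read 'd'  n0⇒n1
[33] read 'b'  n1⇒n5 (fail-walked)
[34] read 'a'  n5⇒n0 (fail-walked)
[35] read 'd'  n0⇒n1
[36] read 'd'  n1⇒n1 (fail-walked)
[37] read 'd'  n1⇒n1 (fail-walked)
[38] read 'b'  n1⇒n5 (fail-walked)
[39] read 'b'  n5⇒n6
[40] read 'd'  n6⇒n7
[41] read 'd'  n7⇒n8  emit P1@[38:41]
[42] read 'a'  n8⇒n2 (fail-walked)
[43] read 'd'  n2⇒n1 (fail-walked)
[44] read 'd'  n1⇒n1 (fail-walked)
[45] read 'a'  n1⇒n2
[46] read 'b'  n2⇒n3
[47] read 'd'  n3⇒n4  emit P0@[44:47]
[48] read 'b'  n4⇒n5 (fail-walked)
[49] read 'a'  n5⇒n0 (fail-walked)
[50] read 'c'  n0⇒n0

All matches (sorted): [[6,0],[11,0],[15,1],[21,1],[25,0],[29,0],[41,1],[47,0]]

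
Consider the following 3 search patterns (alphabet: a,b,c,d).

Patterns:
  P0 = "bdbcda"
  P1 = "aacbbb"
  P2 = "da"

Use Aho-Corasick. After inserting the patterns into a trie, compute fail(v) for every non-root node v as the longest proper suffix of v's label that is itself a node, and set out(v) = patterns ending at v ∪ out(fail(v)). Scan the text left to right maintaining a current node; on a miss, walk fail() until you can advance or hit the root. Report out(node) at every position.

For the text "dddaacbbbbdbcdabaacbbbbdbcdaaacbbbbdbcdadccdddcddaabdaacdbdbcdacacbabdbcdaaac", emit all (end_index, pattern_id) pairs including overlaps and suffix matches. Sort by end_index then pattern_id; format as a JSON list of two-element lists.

Build automaton:
Trie nodes:
  0='ε' goto a→7 b→1 d→13
  1='b' goto d→2
  2='bd' goto b→3
  3='bdb' goto c→4
  4='bdbc' goto d→5
  5='bdbcd' goto a→6
  6='bdbcda' goto ·  [P0 ends]
  7='a' goto a→8
  8='aa' goto c→9
  9='aac' goto b→10
  10='aacb' goto b→11
  11='aacbb' goto b→12
  12='aacbbb' goto ·  [P1 ends]
  13='d' goto a→14
  14='da' goto ·  [P2 ends]

Failure links (BFS by depth):
  fail(1) 'b': from fail(0)=0 chase 'b': 0 ⇒ 0;  out=∅∪out(0)=∅
  fail(7) 'a': from fail(0)=0 chase 'a': 0 ⇒ 0;  out=∅∪out(0)=∅
  fail(13) 'd': from fail(0)=0 chase 'd': 0 ⇒ 0;  out=∅∪out(0)=∅
  fail(2) 'bd': from fail(1)=0 chase 'd': 0 ⇒ 13;  out=∅∪out(13)=∅
  fail(8) 'aa': from fail(7)=0 chase 'a': 0 ⇒ 7;  out=∅∪out(7)=∅
  fail(14) 'da': from fail(13)=0 chase 'a': 0 ⇒ 7;  out={2}∪out(7)={2}
  fail(3) 'bdb': from fail(2)=13 chase 'b': 13→0 ⇒ 1;  out=∅∪out(1)=∅
  fail(9) 'aac': from fail(8)=7 chase 'c': 7→0 ⇒ 0;  out=∅∪out(0)=∅
  fail(4) 'bdbc': from fail(3)=1 chase 'c': 1→0 ⇒ 0;  out=∅∪out(0)=∅
  fail(10) 'aacb': from fail(9)=0 chase 'b': 0 ⇒ 1;  out=∅∪out(1)=∅
  fail(5) 'bdbcd': from fail(4)=0 chase 'd': 0 ⇒ 13;  out=∅∪out(13)=∅
  fail(11) 'aacbb': from fail(10)=1 chase 'b': 1→0 ⇒ 1;  out=∅∪out(1)=∅
  fail(6) 'bdbcda': from fail(5)=13 chase 'a': 13 ⇒ 14;  out={0}∪out(14)={0,2}
  fail(12) 'aacbbb': from fail(11)=1 chase 'b': 1→0 ⇒ 1;  out={1}∪out(1)={1}

Scan:
pos 0 'd': at 13
pos 1 'd': at 13 (via fail)
pos 2 'd': at 13 (via fail)
pos 3 'a': at 14  → match P2@[2:3]
pos 4 'a': at 8 (via fail)
pos 5 'c': at 9
pos 6 'b': at 10
pos 7 'b': at 11
pos 8 'b': at 12  → match P1@[3:8]
pos 9 'b': at 1 (via fail)
pos 10 'd': at 2
pos 11 'b': at 3
pos 12 'c': at 4
pos 13 'd': at 5
pos 14 'a': at 6  → match P0@[9:14],P2@[13:14]
pos 15 'b': at 1 (via fail)
pos 16 'a': at 7 (via fail)
pos 17 'a': at 8
pos 18 'c': at 9
pos 19 'b': at 10
pos 20 'b': at 11
pos 21 'b': at 12  → match P1@[16:21]
pos 22 'b': at 1 (via fail)
pos 23 'd': at 2
pos 24 'b': at 3
pos 25 'c': at 4
pos 26 'd': at 5
pos 27 'a': at 6  → match P0@[22:27],P2@[26:27]
pos 28 'a': at 8 (via fail)
pos 29 'a': at 8 (via fail)
pos 30 'c': at 9
pos 31 'b': at 10
pos 32 'b': at 11
pos 33 'b': at 12  → match P1@[28:33]
pos 34 'b': at 1 (via fail)
pos 35 'd': at 2
pos 36 'b': at 3
pos 37 'c': at 4
pos 38 'd': at 5
pos 39 'a': at 6  → match P0@[34:39],P2@[38:39]
pos 40 'd': at 13 (via fail)
pos 41 'c': at 0 (via fail)
pos 42 'c': at 0
pos 43 'd': at 13
pos 44 'd': at 13 (via fail)
pos 45 'd': at 13 (via fail)
pos 46 'c': at 0 (via fail)
pos 47 'd': at 13
pos 48 'd': at 13 (via fail)
pos 49 'a': at 14  → match P2@[48:49]
pos 50 'a': at 8 (via fail)
pos 51 'b': at 1 (via fail)
pos 52 'd': at 2
pos 53 'a': at 14 (via fail)  → match P2@[52:53]
pos 54 'a': at 8 (via fail)
pos 55 'c': at 9
pos 56 'd': at 13 (via fail)
pos 57 'b': at 1 (via fail)
pos 58 'd': at 2
pos 59 'b': at 3
pos 60 'c': at 4
pos 61 'd': at 5
pos 62 'a': at 6  → match P0@[57:62],P2@[61:62]
pos 63 'c': at 0 (via fail)
pos 64 'a': at 7
pos 65 'c': at 0 (via fail)
pos 66 'b': at 1
pos 67 'a': at 7 (via fail)
pos 68 'b': at 1 (via fail)
pos 69 'd': at 2
pos 70 'b': at 3
pos 71 'c': at 4
pos 72 'd': at 5
pos 73 'a': at 6  → match P0@[68:73],P2@[72:73]
pos 74 'a': at 8 (via fail)
pos 75 'a': at 8 (via fail)
pos 76 'c': at 9

Result: [[3,2],[8,1],[14,0],[14,2],[21,1],[27,0],[27,2],[33,1],[39,0],[39,2],[49,2],[53,2],[62,0],[62,2],[73,0],[73,2]]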